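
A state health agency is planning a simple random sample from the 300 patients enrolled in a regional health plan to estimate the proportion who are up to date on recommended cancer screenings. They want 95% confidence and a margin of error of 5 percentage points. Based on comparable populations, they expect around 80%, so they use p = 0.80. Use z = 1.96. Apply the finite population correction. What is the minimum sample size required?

Unadjusted: n₀ = 1.96² × 0.80 × 0.20 / 0.050² ≈ 245.86, so n₀ = 246.
Finite population correction with N = 300: n = n₀ / (1 + (n₀−1)/N) = 246 / (1 + 245/300) = 246 / 1.8167 ≈ 135.41.
Rounding up, n = 136.

136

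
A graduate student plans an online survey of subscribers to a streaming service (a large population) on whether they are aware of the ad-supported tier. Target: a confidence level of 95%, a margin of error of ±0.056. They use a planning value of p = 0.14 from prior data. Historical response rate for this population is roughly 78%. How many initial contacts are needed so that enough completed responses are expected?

190

For 95% confidence, z = 1.960.
Completed interviews needed: n₀ = 1.960² × 0.1204 / 0.056² ≈ 147.49 → 148.
At a 78% response rate, contacts needed = 148 / 0.78 ≈ 189.74 → 190.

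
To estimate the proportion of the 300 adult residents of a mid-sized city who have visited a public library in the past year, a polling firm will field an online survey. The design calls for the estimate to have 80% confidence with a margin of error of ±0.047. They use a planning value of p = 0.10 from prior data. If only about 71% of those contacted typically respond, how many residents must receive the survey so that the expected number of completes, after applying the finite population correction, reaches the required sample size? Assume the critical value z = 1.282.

Completed interviews needed (unadjusted): n₀ = 1.282² × 0.0900 / 0.047² ≈ 66.96 → 67.
FPC for N = 300: n = 67 / (1 + 66/300) = 67 / 1.2200 ≈ 54.92 → 55.
At a 71% response rate, contacts needed = 55 / 0.71 ≈ 77.46 → 78.

78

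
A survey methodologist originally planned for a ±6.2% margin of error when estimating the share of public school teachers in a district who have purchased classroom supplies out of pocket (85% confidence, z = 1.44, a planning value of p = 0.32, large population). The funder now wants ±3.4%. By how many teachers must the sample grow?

At ±6.2%: n = 1.44² × 0.2176 / 0.062² ≈ 117.38 → 118.
At ±3.4%: n = 1.44² × 0.2176 / 0.034² ≈ 390.32 → 391.
Additional respondents: 391 − 118 = 273.

273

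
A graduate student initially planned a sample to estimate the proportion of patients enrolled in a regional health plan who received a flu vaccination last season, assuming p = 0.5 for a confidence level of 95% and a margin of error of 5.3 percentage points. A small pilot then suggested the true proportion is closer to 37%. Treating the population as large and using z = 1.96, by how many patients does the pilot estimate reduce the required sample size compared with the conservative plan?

Conservative (p = 0.5): n = 1.96² × 0.25 / 0.053² ≈ 341.90 → 342.
Using p = 0.37: p(1−p) = 0.2331, so n = 1.96² × 0.2331 / 0.053² ≈ 318.79 → 319.
Reduction: 342 − 319 = 23.

23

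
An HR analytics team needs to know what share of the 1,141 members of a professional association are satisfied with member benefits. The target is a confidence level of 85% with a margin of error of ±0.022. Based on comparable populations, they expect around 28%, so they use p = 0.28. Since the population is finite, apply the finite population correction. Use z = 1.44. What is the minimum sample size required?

Unadjusted: n₀ = 1.44² × 0.28 × 0.72 / 0.022² ≈ 863.71, so n₀ = 864.
Finite population correction with N = 1,141: n = n₀ / (1 + (n₀−1)/N) = 864 / (1 + 863/1141) = 864 / 1.7564 ≈ 491.93.
Rounding up, n = 492.

492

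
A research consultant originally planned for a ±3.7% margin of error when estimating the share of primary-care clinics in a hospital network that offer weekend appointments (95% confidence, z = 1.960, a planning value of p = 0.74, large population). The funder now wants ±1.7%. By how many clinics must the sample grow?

2018

At ±3.7%: n = 1.960² × 0.1924 / 0.037² ≈ 539.90 → 540.
At ±1.7%: n = 1.960² × 0.1924 / 0.017² ≈ 2557.52 → 2558.
Additional respondents: 2558 − 540 = 2018.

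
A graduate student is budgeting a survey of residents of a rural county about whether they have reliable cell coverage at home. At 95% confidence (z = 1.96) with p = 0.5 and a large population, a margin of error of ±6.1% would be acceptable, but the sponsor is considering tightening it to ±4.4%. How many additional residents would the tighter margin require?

238

At ±6.1%: n = 1.96² × 0.2500 / 0.061² ≈ 258.10 → 259.
At ±4.4%: n = 1.96² × 0.2500 / 0.044² ≈ 496.07 → 497.
Additional respondents: 497 − 259 = 238.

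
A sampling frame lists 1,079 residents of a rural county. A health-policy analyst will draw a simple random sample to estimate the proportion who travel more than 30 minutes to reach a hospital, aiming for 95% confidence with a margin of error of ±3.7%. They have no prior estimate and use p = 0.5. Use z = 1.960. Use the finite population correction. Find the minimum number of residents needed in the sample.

426

Unadjusted: n₀ = 1.960² × 0.50 × 0.50 / 0.037² ≈ 701.53, so n₀ = 702.
Finite population correction with N = 1,079: n = n₀ / (1 + (n₀−1)/N) = 702 / (1 + 701/1079) = 702 / 1.6497 ≈ 425.54.
Rounding up, n = 426.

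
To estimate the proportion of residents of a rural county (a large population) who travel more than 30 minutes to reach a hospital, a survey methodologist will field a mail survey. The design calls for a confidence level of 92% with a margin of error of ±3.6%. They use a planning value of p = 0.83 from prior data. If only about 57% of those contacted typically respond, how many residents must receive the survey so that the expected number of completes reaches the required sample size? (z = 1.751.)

586

Completed interviews needed: n₀ = 1.751² × 0.1411 / 0.036² ≈ 333.81 → 334.
At a 57% response rate, contacts needed = 334 / 0.57 ≈ 585.96 → 586.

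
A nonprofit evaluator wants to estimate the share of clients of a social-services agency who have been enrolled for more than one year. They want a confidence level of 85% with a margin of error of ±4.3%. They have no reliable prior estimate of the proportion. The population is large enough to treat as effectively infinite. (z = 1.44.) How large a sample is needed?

281

With no prior estimate, use p = 0.5, giving p(1−p) = 0.25.
n = z²·p(1−p)/E² = 1.44² × 0.2500 / 0.043² = 2.0736 × 0.2500 / 0.001849 ≈ 280.37.
Rounding up gives n = 281.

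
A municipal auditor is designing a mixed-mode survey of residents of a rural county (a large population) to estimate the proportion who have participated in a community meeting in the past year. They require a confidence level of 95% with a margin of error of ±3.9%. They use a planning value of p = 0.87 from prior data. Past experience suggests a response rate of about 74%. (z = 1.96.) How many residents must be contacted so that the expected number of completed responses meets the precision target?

387

Completed interviews needed: n₀ = 1.96² × 0.1131 / 0.039² ≈ 285.66 → 286.
At a 74% response rate, contacts needed = 286 / 0.74 ≈ 386.49 → 387.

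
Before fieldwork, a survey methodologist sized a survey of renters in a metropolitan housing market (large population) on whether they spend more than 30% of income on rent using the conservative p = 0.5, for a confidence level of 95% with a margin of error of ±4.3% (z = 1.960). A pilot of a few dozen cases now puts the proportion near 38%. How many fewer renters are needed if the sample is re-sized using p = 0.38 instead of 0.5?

30

Conservative (p = 0.5): n = 1.960² × 0.25 / 0.043² ≈ 519.42 → 520.
Using p = 0.38: p(1−p) = 0.2356, so n = 1.960² × 0.2356 / 0.043² ≈ 489.50 → 490.
Reduction: 520 − 490 = 30.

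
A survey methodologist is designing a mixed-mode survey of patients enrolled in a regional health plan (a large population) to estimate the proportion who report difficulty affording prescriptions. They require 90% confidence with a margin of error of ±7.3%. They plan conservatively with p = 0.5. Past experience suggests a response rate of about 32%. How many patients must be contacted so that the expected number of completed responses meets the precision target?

For 90% confidence, z = 1.645.
Completed interviews needed: n₀ = 1.645² × 0.2500 / 0.073² ≈ 126.95 → 127.
At a 32% response rate, contacts needed = 127 / 0.32 ≈ 396.88 → 397.

397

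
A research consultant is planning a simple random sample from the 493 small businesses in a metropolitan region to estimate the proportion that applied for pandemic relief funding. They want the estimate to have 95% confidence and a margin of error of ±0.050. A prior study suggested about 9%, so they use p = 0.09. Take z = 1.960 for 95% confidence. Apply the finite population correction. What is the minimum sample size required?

101

Unadjusted: n₀ = 1.960² × 0.09 × 0.91 / 0.050² ≈ 125.85, so n₀ = 126.
Finite population correction with N = 493: n = n₀ / (1 + (n₀−1)/N) = 126 / (1 + 125/493) = 126 / 1.2535 ≈ 100.51.
Rounding up, n = 101.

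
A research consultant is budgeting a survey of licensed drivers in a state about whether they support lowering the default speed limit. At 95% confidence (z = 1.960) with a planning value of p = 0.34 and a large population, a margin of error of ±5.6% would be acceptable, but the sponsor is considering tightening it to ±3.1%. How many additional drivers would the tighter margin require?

623

At ±5.6%: n = 1.960² × 0.2244 / 0.056² ≈ 274.89 → 275.
At ±3.1%: n = 1.960² × 0.2244 / 0.031² ≈ 897.04 → 898.
Additional respondents: 898 − 275 = 623.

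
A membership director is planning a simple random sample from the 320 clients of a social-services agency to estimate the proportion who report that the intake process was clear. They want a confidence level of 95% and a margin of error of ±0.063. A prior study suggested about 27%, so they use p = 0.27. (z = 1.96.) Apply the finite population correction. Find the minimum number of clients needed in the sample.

120

Unadjusted: n₀ = 1.96² × 0.27 × 0.73 / 0.063² ≈ 190.77, so n₀ = 191.
Finite population correction with N = 320: n = n₀ / (1 + (n₀−1)/N) = 191 / (1 + 190/320) = 191 / 1.5938 ≈ 119.84.
Rounding up, n = 120.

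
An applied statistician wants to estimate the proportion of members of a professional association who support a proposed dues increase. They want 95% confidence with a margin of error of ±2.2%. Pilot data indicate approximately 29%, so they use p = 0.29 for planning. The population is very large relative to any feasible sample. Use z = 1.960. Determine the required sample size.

1635

With p = 0.29, p(1−p) = 0.2059.
n = z²·p(1−p)/E² = 1.960² × 0.2059 / 0.022² = 3.8416 × 0.2059 / 0.000484 ≈ 1634.27.
Rounding up gives n = 1635.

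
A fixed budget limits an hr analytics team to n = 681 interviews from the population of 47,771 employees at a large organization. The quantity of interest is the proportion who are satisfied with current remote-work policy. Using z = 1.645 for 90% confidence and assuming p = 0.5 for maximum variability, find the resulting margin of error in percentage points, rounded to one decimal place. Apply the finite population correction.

3.1

Finite-population factor: (N−n)/(N−1) = (47771−681)/(47771−1) = 0.9858.
SE(p̂) = √[p(1−p)/n · (N−n)/(N−1)] = √[0.2500/681 × 0.9858] = 0.01902.
E = z × SE = 1.645 × 0.01902 = 0.03129 ≈ 3.1 percentage points.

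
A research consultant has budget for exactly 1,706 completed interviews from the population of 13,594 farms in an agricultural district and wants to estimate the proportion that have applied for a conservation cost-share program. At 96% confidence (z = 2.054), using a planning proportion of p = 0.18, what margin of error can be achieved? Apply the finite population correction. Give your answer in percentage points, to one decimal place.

Finite-population factor: (N−n)/(N−1) = (13594−1706)/(13594−1) = 0.8746.
SE(p̂) = √[p(1−p)/n · (N−n)/(N−1)] = √[0.1476/1706 × 0.8746] = 0.00870.
E = z × SE = 2.054 × 0.00870 = 0.01787 ≈ 1.8 percentage points.

1.8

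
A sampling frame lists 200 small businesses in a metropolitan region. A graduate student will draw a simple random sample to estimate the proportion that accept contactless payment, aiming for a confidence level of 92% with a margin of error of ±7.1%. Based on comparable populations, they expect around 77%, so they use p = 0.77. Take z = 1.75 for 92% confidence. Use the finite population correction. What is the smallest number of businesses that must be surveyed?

Unadjusted: n₀ = 1.75² × 0.77 × 0.23 / 0.071² ≈ 107.59, so n₀ = 108.
Finite population correction with N = 200: n = n₀ / (1 + (n₀−1)/N) = 108 / (1 + 107/200) = 108 / 1.5350 ≈ 70.36.
Rounding up, n = 71.

71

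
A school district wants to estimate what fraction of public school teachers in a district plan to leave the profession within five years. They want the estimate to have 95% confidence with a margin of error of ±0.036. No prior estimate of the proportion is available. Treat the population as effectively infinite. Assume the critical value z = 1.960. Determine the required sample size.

With no prior estimate, use p = 0.5, giving p(1−p) = 0.25.
n = z²·p(1−p)/E² = 1.960² × 0.2500 / 0.036² = 3.8416 × 0.2500 / 0.001296 ≈ 741.05.
Rounding up gives n = 742.

742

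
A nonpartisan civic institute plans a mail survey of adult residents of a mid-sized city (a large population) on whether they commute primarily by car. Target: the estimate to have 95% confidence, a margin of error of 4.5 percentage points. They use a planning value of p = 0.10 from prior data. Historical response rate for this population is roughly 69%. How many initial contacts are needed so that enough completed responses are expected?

248

For 95% confidence, z = 1.960.
Completed interviews needed: n₀ = 1.960² × 0.0900 / 0.045² ≈ 170.74 → 171.
At a 69% response rate, contacts needed = 171 / 0.69 ≈ 247.83 → 248.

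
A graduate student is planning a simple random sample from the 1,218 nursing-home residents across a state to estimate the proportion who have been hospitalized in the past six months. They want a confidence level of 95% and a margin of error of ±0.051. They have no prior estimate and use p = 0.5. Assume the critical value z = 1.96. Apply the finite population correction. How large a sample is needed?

Unadjusted: n₀ = 1.96² × 0.50 × 0.50 / 0.051² ≈ 369.24, so n₀ = 370.
Finite population correction with N = 1,218: n = n₀ / (1 + (n₀−1)/N) = 370 / (1 + 369/1218) = 370 / 1.3030 ≈ 283.97.
Rounding up, n = 284.

284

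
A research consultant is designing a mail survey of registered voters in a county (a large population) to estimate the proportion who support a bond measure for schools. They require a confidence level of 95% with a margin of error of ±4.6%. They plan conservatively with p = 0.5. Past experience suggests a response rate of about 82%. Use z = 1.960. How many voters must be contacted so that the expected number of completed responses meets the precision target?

554

Completed interviews needed: n₀ = 1.960² × 0.2500 / 0.046² ≈ 453.88 → 454.
At an 82% response rate, contacts needed = 454 / 0.82 ≈ 553.66 → 554.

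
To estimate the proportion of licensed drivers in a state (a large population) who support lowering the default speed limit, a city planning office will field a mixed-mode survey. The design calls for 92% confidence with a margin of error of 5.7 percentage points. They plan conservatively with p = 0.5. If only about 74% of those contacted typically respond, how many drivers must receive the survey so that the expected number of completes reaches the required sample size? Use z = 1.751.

Completed interviews needed: n₀ = 1.751² × 0.2500 / 0.057² ≈ 235.92 → 236.
At a 74% response rate, contacts needed = 236 / 0.74 ≈ 318.92 → 319.

319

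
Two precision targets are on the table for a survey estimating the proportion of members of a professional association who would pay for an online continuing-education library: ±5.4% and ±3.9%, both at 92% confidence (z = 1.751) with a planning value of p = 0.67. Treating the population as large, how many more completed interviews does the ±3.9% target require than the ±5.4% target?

213

At ±5.4%: n = 1.751² × 0.2211 / 0.054² ≈ 232.47 → 233.
At ±3.9%: n = 1.751² × 0.2211 / 0.039² ≈ 445.69 → 446.
Additional respondents: 446 − 233 = 213.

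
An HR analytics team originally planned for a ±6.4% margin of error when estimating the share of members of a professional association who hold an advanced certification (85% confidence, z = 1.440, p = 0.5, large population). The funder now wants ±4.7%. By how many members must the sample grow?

At ±6.4%: n = 1.440² × 0.2500 / 0.064² ≈ 126.56 → 127.
At ±4.7%: n = 1.440² × 0.2500 / 0.047² ≈ 234.68 → 235.
Additional respondents: 235 − 127 = 108.

108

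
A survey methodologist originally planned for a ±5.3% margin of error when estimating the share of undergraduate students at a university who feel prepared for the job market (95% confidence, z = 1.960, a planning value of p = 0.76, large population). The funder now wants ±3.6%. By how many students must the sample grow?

At ±5.3%: n = 1.960² × 0.1824 / 0.053² ≈ 249.45 → 250.
At ±3.6%: n = 1.960² × 0.1824 / 0.036² ≈ 540.67 → 541.
Additional respondents: 541 − 250 = 291.

291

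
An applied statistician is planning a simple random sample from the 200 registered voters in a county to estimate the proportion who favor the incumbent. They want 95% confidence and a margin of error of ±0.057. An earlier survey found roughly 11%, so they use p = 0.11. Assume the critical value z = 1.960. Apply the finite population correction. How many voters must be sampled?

Unadjusted: n₀ = 1.960² × 0.11 × 0.89 / 0.057² ≈ 115.76, so n₀ = 116.
Finite population correction with N = 200: n = n₀ / (1 + (n₀−1)/N) = 116 / (1 + 115/200) = 116 / 1.5750 ≈ 73.65.
Rounding up, n = 74.

74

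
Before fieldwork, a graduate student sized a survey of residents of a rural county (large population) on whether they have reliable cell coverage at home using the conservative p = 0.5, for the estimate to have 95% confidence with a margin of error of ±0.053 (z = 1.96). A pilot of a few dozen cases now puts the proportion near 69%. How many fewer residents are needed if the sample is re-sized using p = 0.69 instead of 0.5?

49

Conservative (p = 0.5): n = 1.96² × 0.25 / 0.053² ≈ 341.90 → 342.
Using p = 0.69: p(1−p) = 0.2139, so n = 1.96² × 0.2139 / 0.053² ≈ 292.53 → 293.
Reduction: 342 − 293 = 49.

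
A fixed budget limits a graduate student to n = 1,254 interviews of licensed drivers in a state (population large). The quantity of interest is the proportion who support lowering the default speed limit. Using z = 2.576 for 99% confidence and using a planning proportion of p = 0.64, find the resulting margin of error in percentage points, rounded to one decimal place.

SE(p̂) = √[p(1−p)/n] = √[0.2304/1254] = 0.01355.
E = z × SE = 2.576 × 0.01355 = 0.03492, or 3.5 percentage points.

3.5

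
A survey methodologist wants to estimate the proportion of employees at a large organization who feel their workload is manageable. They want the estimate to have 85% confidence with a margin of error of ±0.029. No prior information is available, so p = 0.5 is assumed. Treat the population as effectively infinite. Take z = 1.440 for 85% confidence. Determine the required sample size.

617

With p = 0.5, p(1−p) = 0.25.
n = z²·p(1−p)/E² = 1.440² × 0.2500 / 0.029² = 2.0736 × 0.2500 / 0.000841 ≈ 616.41.
Rounding up gives n = 617.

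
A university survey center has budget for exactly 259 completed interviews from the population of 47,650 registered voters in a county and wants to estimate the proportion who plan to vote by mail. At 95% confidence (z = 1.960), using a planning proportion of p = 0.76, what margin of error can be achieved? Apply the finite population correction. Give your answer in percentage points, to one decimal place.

Finite-population factor: (N−n)/(N−1) = (47650−259)/(47650−1) = 0.9946.
SE(p̂) = √[p(1−p)/n · (N−n)/(N−1)] = √[0.1824/259 × 0.9946] = 0.02647.
E = z × SE = 1.960 × 0.02647 = 0.05187 ≈ 5.2 percentage points.

5.2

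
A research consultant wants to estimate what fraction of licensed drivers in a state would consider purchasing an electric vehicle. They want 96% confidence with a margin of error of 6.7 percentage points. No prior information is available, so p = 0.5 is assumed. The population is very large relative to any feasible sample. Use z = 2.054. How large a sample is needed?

235

With p = 0.5, p(1−p) = 0.25.
n = z²·p(1−p)/E² = 2.054² × 0.2500 / 0.067² = 4.2189 × 0.2500 / 0.004489 ≈ 234.96.
Rounding up gives n = 235.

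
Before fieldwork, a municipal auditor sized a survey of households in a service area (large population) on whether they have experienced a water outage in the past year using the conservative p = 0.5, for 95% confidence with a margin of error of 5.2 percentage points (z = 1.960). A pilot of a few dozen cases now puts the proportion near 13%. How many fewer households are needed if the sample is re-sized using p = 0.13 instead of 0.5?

195

Conservative (p = 0.5): n = 1.960² × 0.25 / 0.052² ≈ 355.18 → 356.
Using p = 0.13: p(1−p) = 0.1131, so n = 1.960² × 0.1131 / 0.052² ≈ 160.68 → 161.
Reduction: 356 − 161 = 195.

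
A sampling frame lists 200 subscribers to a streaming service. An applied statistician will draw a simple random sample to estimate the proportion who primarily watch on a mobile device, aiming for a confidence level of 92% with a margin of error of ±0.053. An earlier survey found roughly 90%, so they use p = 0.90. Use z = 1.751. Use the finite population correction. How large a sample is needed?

67

Unadjusted: n₀ = 1.751² × 0.90 × 0.10 / 0.053² ≈ 98.23, so n₀ = 99.
Finite population correction with N = 200: n = n₀ / (1 + (n₀−1)/N) = 99 / (1 + 98/200) = 99 / 1.4900 ≈ 66.44.
Rounding up, n = 67.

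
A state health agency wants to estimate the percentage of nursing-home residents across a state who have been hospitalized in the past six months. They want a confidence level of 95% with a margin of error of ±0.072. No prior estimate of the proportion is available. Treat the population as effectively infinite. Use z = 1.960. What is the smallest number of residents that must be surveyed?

With no prior estimate, use p = 0.5, giving p(1−p) = 0.25.
n = z²·p(1−p)/E² = 1.960² × 0.2500 / 0.072² = 3.8416 × 0.2500 / 0.005184 ≈ 185.26.
Rounding up gives n = 186.

186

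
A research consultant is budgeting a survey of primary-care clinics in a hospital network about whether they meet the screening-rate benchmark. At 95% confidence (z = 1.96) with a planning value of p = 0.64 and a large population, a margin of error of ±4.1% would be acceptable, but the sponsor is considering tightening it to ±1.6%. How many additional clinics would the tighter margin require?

At ±4.1%: n = 1.96² × 0.2304 / 0.041² ≈ 526.53 → 527.
At ±1.6%: n = 1.96² × 0.2304 / 0.016² ≈ 3457.44 → 3458.
Additional respondents: 3458 − 527 = 2931.

2931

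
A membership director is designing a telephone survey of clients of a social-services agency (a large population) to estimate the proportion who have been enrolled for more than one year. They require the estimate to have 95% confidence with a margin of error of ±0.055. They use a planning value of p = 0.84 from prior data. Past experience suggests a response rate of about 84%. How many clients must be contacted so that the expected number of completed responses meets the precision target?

For 95% confidence, z = 1.96.
Completed interviews needed: n₀ = 1.96² × 0.1344 / 0.055² ≈ 170.68 → 171.
At an 84% response rate, contacts needed = 171 / 0.84 ≈ 203.57 → 204.

204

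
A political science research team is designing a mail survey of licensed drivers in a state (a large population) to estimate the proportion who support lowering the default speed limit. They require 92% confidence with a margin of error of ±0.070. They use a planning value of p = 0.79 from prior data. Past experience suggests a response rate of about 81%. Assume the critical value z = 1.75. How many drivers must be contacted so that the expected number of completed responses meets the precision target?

Completed interviews needed: n₀ = 1.75² × 0.1659 / 0.070² ≈ 103.69 → 104.
At an 81% response rate, contacts needed = 104 / 0.81 ≈ 128.40 → 129.

129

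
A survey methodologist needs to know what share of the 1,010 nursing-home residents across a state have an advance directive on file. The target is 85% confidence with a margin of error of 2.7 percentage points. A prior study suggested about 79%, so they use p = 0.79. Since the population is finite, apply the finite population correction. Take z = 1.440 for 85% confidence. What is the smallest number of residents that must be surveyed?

322

Unadjusted: n₀ = 1.440² × 0.79 × 0.21 / 0.027² ≈ 471.89, so n₀ = 472.
Finite population correction with N = 1,010: n = n₀ / (1 + (n₀−1)/N) = 472 / (1 + 471/1010) = 472 / 1.4663 ≈ 321.89.
Rounding up, n = 322.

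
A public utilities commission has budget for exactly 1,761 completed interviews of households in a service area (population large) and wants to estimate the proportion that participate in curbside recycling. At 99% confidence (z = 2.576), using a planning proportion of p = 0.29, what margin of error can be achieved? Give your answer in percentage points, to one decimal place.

2.8

SE(p̂) = √[p(1−p)/n] = √[0.2059/1761] = 0.01081.
E = z × SE = 2.576 × 0.01081 = 0.02785, or 2.8 percentage points.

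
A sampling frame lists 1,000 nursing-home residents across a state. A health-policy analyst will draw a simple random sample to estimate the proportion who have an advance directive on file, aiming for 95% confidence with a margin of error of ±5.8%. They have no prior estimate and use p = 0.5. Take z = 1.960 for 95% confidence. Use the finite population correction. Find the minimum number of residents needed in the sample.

Unadjusted: n₀ = 1.960² × 0.50 × 0.50 / 0.058² ≈ 285.49, so n₀ = 286.
Finite population correction with N = 1,000: n = n₀ / (1 + (n₀−1)/N) = 286 / (1 + 285/1000) = 286 / 1.2850 ≈ 222.57.
Rounding up, n = 223.

223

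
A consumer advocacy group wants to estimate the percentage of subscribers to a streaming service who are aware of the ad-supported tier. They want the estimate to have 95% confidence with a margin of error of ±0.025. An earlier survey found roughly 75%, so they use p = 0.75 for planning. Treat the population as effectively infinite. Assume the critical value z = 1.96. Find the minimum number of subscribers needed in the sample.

1153

With p = 0.75, p(1−p) = 0.1875.
n = z²·p(1−p)/E² = 1.96² × 0.1875 / 0.025² = 3.8416 × 0.1875 / 0.000625 ≈ 1152.48.
Rounding up gives n = 1153.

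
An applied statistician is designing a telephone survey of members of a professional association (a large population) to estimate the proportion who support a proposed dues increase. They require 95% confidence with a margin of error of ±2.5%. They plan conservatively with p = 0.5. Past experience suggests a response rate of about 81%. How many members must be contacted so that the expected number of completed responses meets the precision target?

For 95% confidence, z = 1.96.
Completed interviews needed: n₀ = 1.96² × 0.2500 / 0.025² ≈ 1536.64 → 1537.
At an 81% response rate, contacts needed = 1537 / 0.81 ≈ 1897.53 → 1898.

1898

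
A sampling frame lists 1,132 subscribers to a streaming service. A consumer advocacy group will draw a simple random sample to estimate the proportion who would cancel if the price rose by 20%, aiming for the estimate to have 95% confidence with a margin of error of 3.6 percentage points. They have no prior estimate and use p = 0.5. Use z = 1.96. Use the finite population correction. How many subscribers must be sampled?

Unadjusted: n₀ = 1.96² × 0.50 × 0.50 / 0.036² ≈ 741.05, so n₀ = 742.
Finite population correction with N = 1,132: n = n₀ / (1 + (n₀−1)/N) = 742 / (1 + 741/1132) = 742 / 1.6546 ≈ 448.45.
Rounding up, n = 449.

449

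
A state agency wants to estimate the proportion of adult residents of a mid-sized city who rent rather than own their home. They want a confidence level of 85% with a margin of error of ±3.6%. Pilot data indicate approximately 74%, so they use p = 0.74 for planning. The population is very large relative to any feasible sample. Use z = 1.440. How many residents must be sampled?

With p = 0.74, p(1−p) = 0.1924.
n = z²·p(1−p)/E² = 1.440² × 0.1924 / 0.036² = 2.0736 × 0.1924 / 0.001296 ≈ 307.84.
Rounding up gives n = 308.

308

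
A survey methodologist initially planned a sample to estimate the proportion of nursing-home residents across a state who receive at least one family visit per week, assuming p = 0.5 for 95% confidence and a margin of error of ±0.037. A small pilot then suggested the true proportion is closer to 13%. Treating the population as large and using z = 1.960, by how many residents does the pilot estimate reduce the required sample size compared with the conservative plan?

Conservative (p = 0.5): n = 1.960² × 0.25 / 0.037² ≈ 701.53 → 702.
Using p = 0.13: p(1−p) = 0.1131, so n = 1.960² × 0.1131 / 0.037² ≈ 317.37 → 318.
Reduction: 702 − 318 = 384.

384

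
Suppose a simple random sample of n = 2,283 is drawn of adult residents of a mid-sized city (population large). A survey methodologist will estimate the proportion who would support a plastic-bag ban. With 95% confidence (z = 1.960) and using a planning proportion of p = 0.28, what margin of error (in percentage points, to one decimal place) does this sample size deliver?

SE(p̂) = √[p(1−p)/n] = √[0.2016/2283] = 0.00940.
E = z × SE = 1.960 × 0.00940 = 0.01842, or 1.8 percentage points.

1.8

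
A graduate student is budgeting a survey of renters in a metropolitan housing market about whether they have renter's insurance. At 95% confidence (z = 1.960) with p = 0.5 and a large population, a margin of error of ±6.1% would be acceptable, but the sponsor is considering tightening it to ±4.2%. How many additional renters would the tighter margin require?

At ±6.1%: n = 1.960² × 0.2500 / 0.061² ≈ 258.10 → 259.
At ±4.2%: n = 1.960² × 0.2500 / 0.042² ≈ 544.44 → 545.
Additional respondents: 545 − 259 = 286.

286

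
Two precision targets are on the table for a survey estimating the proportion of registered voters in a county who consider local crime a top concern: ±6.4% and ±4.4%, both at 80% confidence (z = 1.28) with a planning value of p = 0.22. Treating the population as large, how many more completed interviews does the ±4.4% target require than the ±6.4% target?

77

At ±6.4%: n = 1.28² × 0.1716 / 0.064² ≈ 68.64 → 69.
At ±4.4%: n = 1.28² × 0.1716 / 0.044² ≈ 145.22 → 146.
Additional respondents: 146 − 69 = 77.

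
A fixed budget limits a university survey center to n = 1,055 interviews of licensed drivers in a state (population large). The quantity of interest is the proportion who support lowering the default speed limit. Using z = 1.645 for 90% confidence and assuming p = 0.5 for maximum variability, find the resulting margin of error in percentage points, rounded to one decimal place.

SE(p̂) = √[p(1−p)/n] = √[0.2500/1055] = 0.01539.
E = z × SE = 1.645 × 0.01539 = 0.02532, or 2.5 percentage points.

2.5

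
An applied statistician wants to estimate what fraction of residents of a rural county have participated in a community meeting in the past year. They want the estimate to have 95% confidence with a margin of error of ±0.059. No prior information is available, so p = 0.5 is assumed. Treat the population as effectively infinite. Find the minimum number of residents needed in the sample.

276

For 95% confidence, z = 1.960.
With p = 0.5, p(1−p) = 0.25.
n = z²·p(1−p)/E² = 1.960² × 0.2500 / 0.059² = 3.8416 × 0.2500 / 0.003481 ≈ 275.90.
Rounding up gives n = 276.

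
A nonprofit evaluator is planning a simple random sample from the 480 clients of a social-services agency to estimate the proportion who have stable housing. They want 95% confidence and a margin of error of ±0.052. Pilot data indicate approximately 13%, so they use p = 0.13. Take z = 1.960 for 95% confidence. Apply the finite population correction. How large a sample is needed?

Unadjusted: n₀ = 1.960² × 0.13 × 0.87 / 0.052² ≈ 160.68, so n₀ = 161.
Finite population correction with N = 480: n = n₀ / (1 + (n₀−1)/N) = 161 / (1 + 160/480) = 161 / 1.3333 ≈ 120.75.
Rounding up, n = 121.

121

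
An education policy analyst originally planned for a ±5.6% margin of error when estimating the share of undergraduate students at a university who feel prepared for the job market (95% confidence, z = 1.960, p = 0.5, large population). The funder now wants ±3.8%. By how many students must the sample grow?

At ±5.6%: n = 1.960² × 0.2500 / 0.056² ≈ 306.25 → 307.
At ±3.8%: n = 1.960² × 0.2500 / 0.038² ≈ 665.10 → 666.
Additional respondents: 666 − 307 = 359.

359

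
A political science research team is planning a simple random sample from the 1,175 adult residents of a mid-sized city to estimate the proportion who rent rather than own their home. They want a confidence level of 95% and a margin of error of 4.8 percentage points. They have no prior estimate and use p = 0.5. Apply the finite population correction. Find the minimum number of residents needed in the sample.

For 95% confidence, z = 1.96.
Unadjusted: n₀ = 1.96² × 0.50 × 0.50 / 0.048² ≈ 416.84, so n₀ = 417.
Finite population correction with N = 1,175: n = n₀ / (1 + (n₀−1)/N) = 417 / (1 + 416/1175) = 417 / 1.3540 ≈ 307.97.
Rounding up, n = 308.

308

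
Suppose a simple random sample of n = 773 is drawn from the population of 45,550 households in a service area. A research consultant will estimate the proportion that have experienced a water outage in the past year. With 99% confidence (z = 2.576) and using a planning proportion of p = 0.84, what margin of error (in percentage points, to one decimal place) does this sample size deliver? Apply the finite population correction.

3.4

Finite-population factor: (N−n)/(N−1) = (45550−773)/(45550−1) = 0.9831.
SE(p̂) = √[p(1−p)/n · (N−n)/(N−1)] = √[0.1344/773 × 0.9831] = 0.01307.
E = z × SE = 2.576 × 0.01307 = 0.03368 ≈ 3.4 percentage points.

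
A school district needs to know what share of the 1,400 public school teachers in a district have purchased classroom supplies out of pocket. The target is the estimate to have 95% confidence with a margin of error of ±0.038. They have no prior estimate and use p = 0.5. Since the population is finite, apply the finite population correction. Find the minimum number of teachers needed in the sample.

452

For 95% confidence, z = 1.96.
Unadjusted: n₀ = 1.96² × 0.50 × 0.50 / 0.038² ≈ 665.10, so n₀ = 666.
Finite population correction with N = 1,400: n = n₀ / (1 + (n₀−1)/N) = 666 / (1 + 665/1400) = 666 / 1.4750 ≈ 451.53.
Rounding up, n = 452.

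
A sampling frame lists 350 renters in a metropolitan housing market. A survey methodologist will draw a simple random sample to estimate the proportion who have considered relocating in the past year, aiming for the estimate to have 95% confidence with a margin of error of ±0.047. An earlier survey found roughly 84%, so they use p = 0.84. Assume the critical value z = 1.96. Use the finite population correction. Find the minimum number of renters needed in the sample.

Unadjusted: n₀ = 1.96² × 0.84 × 0.16 / 0.047² ≈ 233.73, so n₀ = 234.
Finite population correction with N = 350: n = n₀ / (1 + (n₀−1)/N) = 234 / (1 + 233/350) = 234 / 1.6657 ≈ 140.48.
Rounding up, n = 141.

141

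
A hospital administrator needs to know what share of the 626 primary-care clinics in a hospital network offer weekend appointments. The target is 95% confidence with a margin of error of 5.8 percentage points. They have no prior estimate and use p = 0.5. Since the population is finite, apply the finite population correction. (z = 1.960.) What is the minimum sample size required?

197

Unadjusted: n₀ = 1.960² × 0.50 × 0.50 / 0.058² ≈ 285.49, so n₀ = 286.
Finite population correction with N = 626: n = n₀ / (1 + (n₀−1)/N) = 286 / (1 + 285/626) = 286 / 1.4553 ≈ 196.53.
Rounding up, n = 197.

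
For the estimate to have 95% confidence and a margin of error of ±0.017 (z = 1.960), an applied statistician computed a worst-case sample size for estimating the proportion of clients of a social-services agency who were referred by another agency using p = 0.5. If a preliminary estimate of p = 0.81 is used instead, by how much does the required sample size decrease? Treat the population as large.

Conservative (p = 0.5): n = 1.960² × 0.25 / 0.017² ≈ 3323.18 → 3324.
Using p = 0.81: p(1−p) = 0.1539, so n = 1.960² × 0.1539 / 0.017² ≈ 2045.75 → 2046.
Reduction: 3324 − 2046 = 1278.

1278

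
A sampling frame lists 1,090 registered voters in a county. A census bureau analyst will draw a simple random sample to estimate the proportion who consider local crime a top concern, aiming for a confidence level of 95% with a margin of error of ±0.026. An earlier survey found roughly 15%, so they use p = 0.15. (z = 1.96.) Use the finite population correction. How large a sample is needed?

436

Unadjusted: n₀ = 1.96² × 0.15 × 0.85 / 0.026² ≈ 724.56, so n₀ = 725.
Finite population correction with N = 1,090: n = n₀ / (1 + (n₀−1)/N) = 725 / (1 + 724/1090) = 725 / 1.6642 ≈ 435.64.
Rounding up, n = 436.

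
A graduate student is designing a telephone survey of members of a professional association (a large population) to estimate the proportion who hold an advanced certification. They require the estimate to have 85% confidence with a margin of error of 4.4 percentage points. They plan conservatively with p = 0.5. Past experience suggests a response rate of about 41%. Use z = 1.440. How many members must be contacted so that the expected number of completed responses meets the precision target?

Completed interviews needed: n₀ = 1.440² × 0.2500 / 0.044² ≈ 267.77 → 268.
At a 41% response rate, contacts needed = 268 / 0.41 ≈ 653.66 → 654.

654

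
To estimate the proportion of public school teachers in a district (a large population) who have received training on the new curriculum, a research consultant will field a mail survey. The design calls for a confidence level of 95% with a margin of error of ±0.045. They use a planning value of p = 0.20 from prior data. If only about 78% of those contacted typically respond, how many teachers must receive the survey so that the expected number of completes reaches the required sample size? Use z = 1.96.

390

Completed interviews needed: n₀ = 1.96² × 0.1600 / 0.045² ≈ 303.53 → 304.
At a 78% response rate, contacts needed = 304 / 0.78 ≈ 389.74 → 390.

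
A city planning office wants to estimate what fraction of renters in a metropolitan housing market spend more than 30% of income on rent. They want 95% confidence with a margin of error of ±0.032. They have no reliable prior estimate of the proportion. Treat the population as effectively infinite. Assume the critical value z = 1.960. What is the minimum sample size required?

938

With no prior estimate, use p = 0.5, giving p(1−p) = 0.25.
n = z²·p(1−p)/E² = 1.960² × 0.2500 / 0.032² = 3.8416 × 0.2500 / 0.001024 ≈ 937.89.
Rounding up gives n = 938.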